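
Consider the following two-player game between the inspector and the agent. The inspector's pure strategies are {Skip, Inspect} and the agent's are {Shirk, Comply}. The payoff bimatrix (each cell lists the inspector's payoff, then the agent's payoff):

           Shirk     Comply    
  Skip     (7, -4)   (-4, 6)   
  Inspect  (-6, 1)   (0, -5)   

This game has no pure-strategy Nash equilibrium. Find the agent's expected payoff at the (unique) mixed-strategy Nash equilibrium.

The agent's indifference between Shirk and Comply determines the inspector's mixing probability p:
  the agent's payoff from Shirk: p·(-4) + (1−p)·1 = -5p + 1
  the agent's payoff from Comply: p·6 + (1−p)·(-5) = 11p - 5
  -5p + 1 = 11p - 5  ⇒  -16p = -6  ⇒  p = 3/8.
At equilibrium the agent is indifferent across columns, so the agent's payoff equals the payoff from Shirk: (3/8)·(-4) + (5/8)·1 = -7/8.

-7/8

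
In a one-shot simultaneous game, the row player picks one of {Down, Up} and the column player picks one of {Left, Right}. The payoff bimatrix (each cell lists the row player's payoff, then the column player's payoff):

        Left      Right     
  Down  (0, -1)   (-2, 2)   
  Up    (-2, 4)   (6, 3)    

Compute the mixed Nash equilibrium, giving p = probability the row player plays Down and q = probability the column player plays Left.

p = 1/4, q = 4/5

Set the column player's expected payoff from Left equal to that from Right:
  the column player's payoff from Left: p·(-1) + (1−p)·4 = -5p + 4
  the column player's payoff from Right: p·2 + (1−p)·3 = -p + 3
  -5p + 4 = -p + 3  ⇒  -4p = -1  ⇒  p = 1/4.
In a mixed equilibrium the row player is indifferent between Down and Up; this condition fixes q.
  the row player's payoff to Down: q·0 + (1−q)·(-2) = 2q - 2
  the row player's payoff to Up: q·(-2) + (1−q)·6 = -8q + 6
  2q - 2 = -8q + 6  ⇒  10q = 8  ⇒  q = 4/5.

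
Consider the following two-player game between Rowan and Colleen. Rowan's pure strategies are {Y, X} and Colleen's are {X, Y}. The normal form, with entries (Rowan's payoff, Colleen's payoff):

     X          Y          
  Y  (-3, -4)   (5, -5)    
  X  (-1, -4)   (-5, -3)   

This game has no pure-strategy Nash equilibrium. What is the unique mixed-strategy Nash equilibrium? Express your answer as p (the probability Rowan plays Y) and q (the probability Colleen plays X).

p = 1/2, q = 5/6

Set Colleen's expected payoff from X equal to that from Y:
  Colleen's payoff to X: p·(-4) + (1−p)·(-4) = -4
  Colleen's payoff to Y: p·(-5) + (1−p)·(-3) = -2p - 3
  -4 = -2p - 3  ⇒  2p = 1  ⇒  p = 1/2.
Colleen's mix must leave Rowan indifferent between Y and X.
  Rowan's expected payoff from Y: q·(-3) + (1−q)·5 = -8q + 5
  Rowan's expected payoff from X: q·(-1) + (1−q)·(-5) = 4q - 5
  -8q + 5 = 4q - 5  ⇒  -12q = -10  ⇒  q = 5/6.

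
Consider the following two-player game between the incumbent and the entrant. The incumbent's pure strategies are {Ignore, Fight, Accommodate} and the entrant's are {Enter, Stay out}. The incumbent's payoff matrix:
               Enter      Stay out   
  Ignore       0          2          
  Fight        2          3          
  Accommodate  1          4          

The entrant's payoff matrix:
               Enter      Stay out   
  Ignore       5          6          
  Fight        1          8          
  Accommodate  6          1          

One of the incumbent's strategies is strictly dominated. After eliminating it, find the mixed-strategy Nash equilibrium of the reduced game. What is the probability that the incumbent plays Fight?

The incumbent's strategy Ignore is strictly dominated by Fight: 2 > 0 and 3 > 2. Eliminate Ignore.
The entrant's indifference between Enter and Stay out determines the incumbent's mixing probability p:
  the entrant's expected payoff from Enter: p·1 + (1−p)·6 = -5p + 6
  the entrant's expected payoff from Stay out: p·8 + (1−p)·1 = 7p + 1
  -5p + 6 = 7p + 1  ⇒  -12p = -5  ⇒  p = 5/12.

p = 5/12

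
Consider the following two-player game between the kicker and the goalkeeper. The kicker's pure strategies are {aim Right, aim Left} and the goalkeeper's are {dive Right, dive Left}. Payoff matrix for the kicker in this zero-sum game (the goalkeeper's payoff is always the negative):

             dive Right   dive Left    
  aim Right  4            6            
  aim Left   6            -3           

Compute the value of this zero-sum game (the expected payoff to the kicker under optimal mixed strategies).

v = 48/11

The kicker's indifference between aim Right and aim Left determines the goalkeeper's mixing probability q:
  the kicker's expected payoff from aim Right: q·4 + (1−q)·6 = -2q + 6
  the kicker's expected payoff from aim Left: q·6 + (1−q)·(-3) = 9q - 3
  -2q + 6 = 9q - 3  ⇒  -11q = -9  ⇒  q = 9/11.
The value is the kicker's expected payoff against this mix (using aim Right): (9/11)·4 + (2/11)·6 = 48/11.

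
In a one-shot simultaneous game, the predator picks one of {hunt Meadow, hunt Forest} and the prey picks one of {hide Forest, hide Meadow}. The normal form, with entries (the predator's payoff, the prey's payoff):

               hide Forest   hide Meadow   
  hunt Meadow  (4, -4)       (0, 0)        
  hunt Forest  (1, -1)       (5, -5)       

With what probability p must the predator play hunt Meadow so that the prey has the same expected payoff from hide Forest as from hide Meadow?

p = 1/2

The prey's indifference between hide Forest and hide Meadow determines the predator's mixing probability p:
  the prey's expected payoff from hide Forest: p·(-4) + (1−p)·(-1) = -3p - 1
  the prey's expected payoff from hide Meadow: p·0 + (1−p)·(-5) = 5p - 5
  -3p - 1 = 5p - 5  ⇒  -8p = -4  ⇒  p = 1/2.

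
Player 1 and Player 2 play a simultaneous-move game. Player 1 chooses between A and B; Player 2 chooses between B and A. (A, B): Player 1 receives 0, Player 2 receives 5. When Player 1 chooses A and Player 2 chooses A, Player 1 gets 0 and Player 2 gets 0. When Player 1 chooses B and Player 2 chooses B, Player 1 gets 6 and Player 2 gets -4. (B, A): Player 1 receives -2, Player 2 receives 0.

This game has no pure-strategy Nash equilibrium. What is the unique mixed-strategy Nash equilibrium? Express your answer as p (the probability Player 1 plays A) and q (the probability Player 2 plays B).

p = 4/9, q = 1/4

Player 2's indifference between B and A determines Player 1's mixing probability p:
  Player 2's payoff to B: p·5 + (1−p)·(-4) = 9p - 4
  Player 2's payoff to A: p·0 + (1−p)·0 = 0
  9p - 4 = 0  ⇒  9p = 4  ⇒  p = 4/9.
For Player 1 to be willing to mix, Player 1 must be indifferent between A and B, which pins down Player 2's mix.
  Player 1's payoff from A: q·0 + (1−q)·0 = 0
  Player 1's payoff from B: q·6 + (1−q)·(-2) = 8q - 2
  0 = 8q - 2  ⇒  -8q = -2  ⇒  q = 1/4.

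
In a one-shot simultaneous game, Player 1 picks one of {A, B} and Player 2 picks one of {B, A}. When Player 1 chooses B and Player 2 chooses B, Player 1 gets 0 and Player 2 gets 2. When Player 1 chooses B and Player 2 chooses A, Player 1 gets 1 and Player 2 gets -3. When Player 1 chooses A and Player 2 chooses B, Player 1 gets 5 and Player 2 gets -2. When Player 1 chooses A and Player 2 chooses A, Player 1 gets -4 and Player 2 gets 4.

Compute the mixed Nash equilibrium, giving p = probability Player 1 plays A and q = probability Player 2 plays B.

p = 5/11, q = 1/2

Player 2's indifference between B and A determines Player 1's mixing probability p:
  Player 2's payoff to B: p·(-2) + (1−p)·2 = -4p + 2
  Player 2's payoff to A: p·4 + (1−p)·(-3) = 7p - 3
  -4p + 2 = 7p - 3  ⇒  -11p = -5  ⇒  p = 5/11.
Set Player 1's expected payoff from A equal to that from B:
  Player 1's payoff to A: q·5 + (1−q)·(-4) = 9q - 4
  Player 1's payoff to B: q·0 + (1−q)·1 = -q + 1
  9q - 4 = -q + 1  ⇒  10q = 5  ⇒  q = 1/2.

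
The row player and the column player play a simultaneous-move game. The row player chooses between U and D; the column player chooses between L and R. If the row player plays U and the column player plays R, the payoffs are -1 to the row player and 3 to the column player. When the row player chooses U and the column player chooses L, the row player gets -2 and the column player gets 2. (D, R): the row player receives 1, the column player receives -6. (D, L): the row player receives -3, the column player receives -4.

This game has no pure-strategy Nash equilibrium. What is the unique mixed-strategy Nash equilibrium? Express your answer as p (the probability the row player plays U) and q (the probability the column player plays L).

p = 2/3, q = 2/3

In a mixed equilibrium the column player is indifferent between L and R; this condition fixes p.
  the column player's payoff from L: p·2 + (1−p)·(-4) = 6p - 4
  the column player's payoff from R: p·3 + (1−p)·(-6) = 9p - 6
  6p - 4 = 9p - 6  ⇒  -3p = -2  ⇒  p = 2/3.
The column player's mix must leave the row player indifferent between U and D.
  the row player's payoff to U: q·(-2) + (1−q)·(-1) = -q - 1
  the row player's payoff to D: q·(-3) + (1−q)·1 = -4q + 1
  -q - 1 = -4q + 1  ⇒  3q = 2  ⇒  q = 2/3.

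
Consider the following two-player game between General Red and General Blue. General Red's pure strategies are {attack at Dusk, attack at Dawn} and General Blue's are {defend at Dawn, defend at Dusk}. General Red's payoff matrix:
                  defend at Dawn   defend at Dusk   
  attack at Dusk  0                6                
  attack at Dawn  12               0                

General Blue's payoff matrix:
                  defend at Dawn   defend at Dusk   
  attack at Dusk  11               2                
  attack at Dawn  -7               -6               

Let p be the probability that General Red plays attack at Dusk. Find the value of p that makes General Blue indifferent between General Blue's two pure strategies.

For General Blue to be willing to mix, General Blue must be indifferent between defend at Dawn and defend at Dusk, which pins down General Red's mix.
  General Blue's expected payoff from defend at Dawn: p·11 + (1−p)·(-7) = 18p - 7
  General Blue's expected payoff from defend at Dusk: p·2 + (1−p)·(-6) = 8p - 6
  18p - 7 = 8p - 6  ⇒  10p = 1  ⇒  p = 1/10.

p = 1/10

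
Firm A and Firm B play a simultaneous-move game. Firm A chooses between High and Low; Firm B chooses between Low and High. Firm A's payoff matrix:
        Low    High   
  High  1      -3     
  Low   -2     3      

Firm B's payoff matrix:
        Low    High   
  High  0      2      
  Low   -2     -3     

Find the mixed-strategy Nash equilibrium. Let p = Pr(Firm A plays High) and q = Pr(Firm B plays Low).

Firm A's mix must leave Firm B indifferent between Low and High.
  Firm B's payoff from Low: p·0 + (1−p)·(-2) = 2p - 2
  Firm B's payoff from High: p·2 + (1−p)·(-3) = 5p - 3
  2p - 2 = 5p - 3  ⇒  -3p = -1  ⇒  p = 1/3.
Firm B's mix must leave Firm A indifferent between High and Low.
  Firm A's payoff to High: q·1 + (1−q)·(-3) = 4q - 3
  Firm A's payoff to Low: q·(-2) + (1−q)·3 = -5q + 3
  4q - 3 = -5q + 3  ⇒  9q = 6  ⇒  q = 2/3.

p = 1/3, q = 2/3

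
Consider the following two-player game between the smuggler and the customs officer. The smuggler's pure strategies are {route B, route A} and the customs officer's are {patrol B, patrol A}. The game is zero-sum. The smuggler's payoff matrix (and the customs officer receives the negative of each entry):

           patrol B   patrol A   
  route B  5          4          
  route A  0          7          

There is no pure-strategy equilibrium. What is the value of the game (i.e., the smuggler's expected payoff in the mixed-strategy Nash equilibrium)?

Set the smuggler's expected payoff from route B equal to that from route A:
  the smuggler's payoff from route B: q·5 + (1−q)·4 = q + 4
  the smuggler's payoff from route A: q·0 + (1−q)·7 = -7q + 7
  q + 4 = -7q + 7  ⇒  8q = 3  ⇒  q = 3/8.
The value is the smuggler's expected payoff against this mix (using route B): (3/8)·5 + (5/8)·4 = 35/8.

v = 35/8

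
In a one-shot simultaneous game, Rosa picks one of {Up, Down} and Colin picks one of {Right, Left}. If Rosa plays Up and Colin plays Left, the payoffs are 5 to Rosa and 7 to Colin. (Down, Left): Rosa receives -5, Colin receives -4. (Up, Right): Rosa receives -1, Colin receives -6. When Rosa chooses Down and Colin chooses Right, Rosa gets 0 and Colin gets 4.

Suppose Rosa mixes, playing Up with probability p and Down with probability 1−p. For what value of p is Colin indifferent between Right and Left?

In a mixed equilibrium Colin is indifferent between Right and Left; this condition fixes p.
  Colin's payoff to Right: p·(-6) + (1−p)·4 = -10p + 4
  Colin's payoff to Left: p·7 + (1−p)·(-4) = 11p - 4
  -10p + 4 = 11p - 4  ⇒  -21p = -8  ⇒  p = 8/21.

p = 8/21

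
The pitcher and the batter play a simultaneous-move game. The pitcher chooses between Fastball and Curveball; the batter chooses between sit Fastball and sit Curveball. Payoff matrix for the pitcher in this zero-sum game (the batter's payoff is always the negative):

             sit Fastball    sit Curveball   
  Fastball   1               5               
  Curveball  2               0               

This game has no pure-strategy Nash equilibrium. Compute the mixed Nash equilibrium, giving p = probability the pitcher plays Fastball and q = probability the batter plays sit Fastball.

In a mixed equilibrium the batter is indifferent between sit Fastball and sit Curveball; this condition fixes p.
  the batter's payoff from sit Fastball: p·(-1) + (1−p)·(-2) = p - 2
  the batter's payoff from sit Curveball: p·(-5) + (1−p)·0 = -5p
  p - 2 = -5p  ⇒  6p = 2  ⇒  p = 1/3.
The pitcher's indifference between Fastball and Curveball determines the batter's mixing probability q:
  the pitcher's expected payoff from Fastball: q·1 + (1−q)·5 = -4q + 5
  the pitcher's expected payoff from Curveball: q·2 + (1−q)·0 = 2q
  -4q + 5 = 2q  ⇒  -6q = -5  ⇒  q = 5/6.

p = 1/3, q = 5/6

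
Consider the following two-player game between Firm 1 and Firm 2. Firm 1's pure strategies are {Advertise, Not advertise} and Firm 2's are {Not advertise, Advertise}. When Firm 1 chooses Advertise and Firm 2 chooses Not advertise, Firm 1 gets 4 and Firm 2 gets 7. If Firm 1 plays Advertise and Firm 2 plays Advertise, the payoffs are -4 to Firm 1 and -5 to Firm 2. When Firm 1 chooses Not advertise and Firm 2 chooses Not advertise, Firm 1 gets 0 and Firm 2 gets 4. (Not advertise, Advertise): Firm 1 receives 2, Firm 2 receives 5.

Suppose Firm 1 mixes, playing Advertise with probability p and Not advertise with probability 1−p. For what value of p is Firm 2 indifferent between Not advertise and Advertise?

p = 1/13

In a mixed equilibrium Firm 2 is indifferent between Not advertise and Advertise; this condition fixes p.
  Firm 2's expected payoff from Not advertise: p·7 + (1−p)·4 = 3p + 4
  Firm 2's expected payoff from Advertise: p·(-5) + (1−p)·5 = -10p + 5
  3p + 4 = -10p + 5  ⇒  13p = 1  ⇒  p = 1/13.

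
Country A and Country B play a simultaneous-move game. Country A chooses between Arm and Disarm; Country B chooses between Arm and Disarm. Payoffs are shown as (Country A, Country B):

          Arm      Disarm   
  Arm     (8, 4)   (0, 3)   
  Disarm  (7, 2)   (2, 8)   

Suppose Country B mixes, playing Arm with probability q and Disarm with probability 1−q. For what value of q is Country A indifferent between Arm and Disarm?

In a mixed equilibrium Country A is indifferent between Arm and Disarm; this condition fixes q.
  Country A's payoff to Arm: q·8 + (1−q)·0 = 8q
  Country A's payoff to Disarm: q·7 + (1−q)·2 = 5q + 2
  8q = 5q + 2  ⇒  3q = 2  ⇒  q = 2/3.

q = 2/3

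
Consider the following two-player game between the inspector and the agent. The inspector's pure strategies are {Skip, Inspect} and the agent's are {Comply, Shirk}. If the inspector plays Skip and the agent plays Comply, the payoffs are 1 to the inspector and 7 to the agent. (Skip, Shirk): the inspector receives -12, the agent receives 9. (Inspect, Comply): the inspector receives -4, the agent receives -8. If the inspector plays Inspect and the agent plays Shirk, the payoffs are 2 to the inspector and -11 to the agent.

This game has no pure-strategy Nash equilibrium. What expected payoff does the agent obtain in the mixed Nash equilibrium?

1

For the agent to be willing to mix, the agent must be indifferent between Comply and Shirk, which pins down the inspector's mix.
  the agent's payoff from Comply: p·7 + (1−p)·(-8) = 15p - 8
  the agent's payoff from Shirk: p·9 + (1−p)·(-11) = 20p - 11
  15p - 8 = 20p - 11  ⇒  -5p = -3  ⇒  p = 3/5.
At equilibrium the agent is indifferent across columns, so the agent's payoff equals the payoff from Comply: (3/5)·7 + (2/5)·(-8) = 1.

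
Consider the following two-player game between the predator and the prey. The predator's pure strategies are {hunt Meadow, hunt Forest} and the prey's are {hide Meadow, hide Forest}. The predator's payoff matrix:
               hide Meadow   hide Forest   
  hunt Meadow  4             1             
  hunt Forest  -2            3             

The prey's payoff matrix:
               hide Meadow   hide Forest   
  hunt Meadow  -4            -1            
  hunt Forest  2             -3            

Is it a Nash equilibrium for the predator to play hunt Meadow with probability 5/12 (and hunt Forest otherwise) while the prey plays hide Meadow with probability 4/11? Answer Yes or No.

No

Given the predator's mix p = 5/12, the prey's payoff from hide Meadow is -1/2 but from hide Forest is -13/6. The prey strictly prefers hide Meadow, so the prey would not mix.
So the proposed profile is not a Nash equilibrium.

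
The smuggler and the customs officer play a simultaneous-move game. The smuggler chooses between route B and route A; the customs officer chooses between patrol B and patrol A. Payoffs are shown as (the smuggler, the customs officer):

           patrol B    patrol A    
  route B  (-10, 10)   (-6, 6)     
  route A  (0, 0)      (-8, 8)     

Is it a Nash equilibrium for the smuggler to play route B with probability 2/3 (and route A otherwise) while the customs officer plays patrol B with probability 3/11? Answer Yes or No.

No

Given the customs officer's mix q = 3/11, the smuggler's payoff from route B is -78/11 but from route A is -64/11. The smuggler strictly prefers route A, so the smuggler would not mix.
So the proposed profile is not a Nash equilibrium.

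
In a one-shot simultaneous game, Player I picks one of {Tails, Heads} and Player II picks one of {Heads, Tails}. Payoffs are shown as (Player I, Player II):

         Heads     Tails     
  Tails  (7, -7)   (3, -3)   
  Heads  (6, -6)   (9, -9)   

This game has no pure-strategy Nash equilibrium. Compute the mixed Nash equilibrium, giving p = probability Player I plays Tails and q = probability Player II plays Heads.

p = 3/7, q = 6/7

Player II's indifference between Heads and Tails determines Player I's mixing probability p:
  Player II's expected payoff from Heads: p·(-7) + (1−p)·(-6) = -p - 6
  Player II's expected payoff from Tails: p·(-3) + (1−p)·(-9) = 6p - 9
  -p - 6 = 6p - 9  ⇒  -7p = -3  ⇒  p = 3/7.
For Player I to be willing to mix, Player I must be indifferent between Tails and Heads, which pins down Player II's mix.
  Player I's payoff to Tails: q·7 + (1−q)·3 = 4q + 3
  Player I's payoff to Heads: q·6 + (1−q)·9 = -3q + 9
  4q + 3 = -3q + 9  ⇒  7q = 6  ⇒  q = 6/7.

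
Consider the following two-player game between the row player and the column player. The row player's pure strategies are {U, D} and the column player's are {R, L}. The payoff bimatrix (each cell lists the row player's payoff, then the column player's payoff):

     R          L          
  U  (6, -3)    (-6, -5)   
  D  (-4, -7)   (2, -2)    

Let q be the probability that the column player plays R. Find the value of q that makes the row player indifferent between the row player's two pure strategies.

q = 4/9

The row player's indifference between U and D determines the column player's mixing probability q:
  the row player's payoff from U: q·6 + (1−q)·(-6) = 12q - 6
  the row player's payoff from D: q·(-4) + (1−q)·2 = -6q + 2
  12q - 6 = -6q + 2  ⇒  18q = 8  ⇒  q = 4/9.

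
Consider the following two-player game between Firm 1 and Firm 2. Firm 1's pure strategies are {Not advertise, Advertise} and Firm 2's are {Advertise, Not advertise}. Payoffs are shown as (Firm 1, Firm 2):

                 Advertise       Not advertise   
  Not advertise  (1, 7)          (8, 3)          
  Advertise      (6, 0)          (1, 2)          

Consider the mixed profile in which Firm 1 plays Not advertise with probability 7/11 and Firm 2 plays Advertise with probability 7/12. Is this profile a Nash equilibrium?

No

Given Firm 1's mix p = 7/11, Firm 2's payoff from Advertise is 49/11 but from Not advertise is 29/11. Firm 2 strictly prefers Advertise, so Firm 2 would not mix.
So the proposed profile is not a Nash equilibrium.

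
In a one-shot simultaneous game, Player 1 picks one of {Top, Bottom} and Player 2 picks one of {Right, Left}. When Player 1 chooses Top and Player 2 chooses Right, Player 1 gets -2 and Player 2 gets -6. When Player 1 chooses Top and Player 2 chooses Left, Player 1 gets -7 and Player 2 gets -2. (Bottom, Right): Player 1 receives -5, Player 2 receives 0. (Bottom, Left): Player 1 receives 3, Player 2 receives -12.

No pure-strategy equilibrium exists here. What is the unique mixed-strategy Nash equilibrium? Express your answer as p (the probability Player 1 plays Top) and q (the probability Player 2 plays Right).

For Player 2 to be willing to mix, Player 2 must be indifferent between Right and Left, which pins down Player 1's mix.
  Player 2's payoff from Right: p·(-6) + (1−p)·0 = -6p
  Player 2's payoff from Left: p·(-2) + (1−p)·(-12) = 10p - 12
  -6p = 10p - 12  ⇒  -16p = -12  ⇒  p = 3/4.
In a mixed equilibrium Player 1 is indifferent between Top and Bottom; this condition fixes q.
  Player 1's expected payoff from Top: q·(-2) + (1−q)·(-7) = 5q - 7
  Player 1's expected payoff from Bottom: q·(-5) + (1−q)·3 = -8q + 3
  5q - 7 = -8q + 3  ⇒  13q = 10  ⇒  q = 10/13.

p = 3/4, q = 10/13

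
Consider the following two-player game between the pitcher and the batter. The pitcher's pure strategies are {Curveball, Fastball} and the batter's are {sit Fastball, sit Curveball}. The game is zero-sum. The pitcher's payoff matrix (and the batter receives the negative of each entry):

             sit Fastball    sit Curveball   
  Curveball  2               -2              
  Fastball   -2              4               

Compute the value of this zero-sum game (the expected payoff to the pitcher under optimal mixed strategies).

v = 2/5

The pitcher's indifference between Curveball and Fastball determines the batter's mixing probability q:
  the pitcher's expected payoff from Curveball: q·2 + (1−q)·(-2) = 4q - 2
  the pitcher's expected payoff from Fastball: q·(-2) + (1−q)·4 = -6q + 4
  4q - 2 = -6q + 4  ⇒  10q = 6  ⇒  q = 3/5.
The value is the pitcher's expected payoff against this mix (using Curveball): (3/5)·2 + (2/5)·(-2) = 2/5.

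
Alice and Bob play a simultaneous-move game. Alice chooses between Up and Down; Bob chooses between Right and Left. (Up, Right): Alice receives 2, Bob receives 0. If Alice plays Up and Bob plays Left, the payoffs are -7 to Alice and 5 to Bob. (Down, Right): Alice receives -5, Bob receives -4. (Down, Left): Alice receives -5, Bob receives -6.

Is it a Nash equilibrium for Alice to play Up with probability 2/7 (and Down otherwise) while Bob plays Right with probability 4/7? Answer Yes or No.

No

Given Bob's mix q = 4/7, Alice's payoff from Up is -13/7 but from Down is -5. Alice strictly prefers Up, so Alice would not mix.
So the proposed profile is not a Nash equilibrium.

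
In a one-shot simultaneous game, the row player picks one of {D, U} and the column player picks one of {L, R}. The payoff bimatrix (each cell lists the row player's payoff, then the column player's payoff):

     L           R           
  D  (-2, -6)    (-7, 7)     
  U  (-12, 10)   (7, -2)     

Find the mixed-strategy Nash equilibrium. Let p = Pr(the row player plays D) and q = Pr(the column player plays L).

p = 12/25, q = 7/12

For the column player to be willing to mix, the column player must be indifferent between L and R, which pins down the row player's mix.
  the column player's payoff to L: p·(-6) + (1−p)·10 = -16p + 10
  the column player's payoff to R: p·7 + (1−p)·(-2) = 9p - 2
  -16p + 10 = 9p - 2  ⇒  -25p = -12  ⇒  p = 12/25.
The row player's indifference between D and U determines the column player's mixing probability q:
  the row player's expected payoff from D: q·(-2) + (1−q)·(-7) = 5q - 7
  the row player's expected payoff from U: q·(-12) + (1−q)·7 = -19q + 7
  5q - 7 = -19q + 7  ⇒  24q = 14  ⇒  q = 7/12.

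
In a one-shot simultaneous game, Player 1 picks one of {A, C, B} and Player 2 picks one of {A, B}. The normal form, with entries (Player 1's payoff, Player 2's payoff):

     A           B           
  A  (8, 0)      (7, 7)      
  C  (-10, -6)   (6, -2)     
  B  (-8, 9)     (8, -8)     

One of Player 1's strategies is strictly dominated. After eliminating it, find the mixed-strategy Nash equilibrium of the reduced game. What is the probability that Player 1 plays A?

p = 17/24

Player 1's strategy C is strictly dominated by B: -8 > -10 and 8 > 6. Eliminate C.
For Player 2 to be willing to mix, Player 2 must be indifferent between A and B, which pins down Player 1's mix.
  Player 2's payoff from A: p·0 + (1−p)·9 = -9p + 9
  Player 2's payoff from B: p·7 + (1−p)·(-8) = 15p - 8
  -9p + 9 = 15p - 8  ⇒  -24p = -17  ⇒  p = 17/24.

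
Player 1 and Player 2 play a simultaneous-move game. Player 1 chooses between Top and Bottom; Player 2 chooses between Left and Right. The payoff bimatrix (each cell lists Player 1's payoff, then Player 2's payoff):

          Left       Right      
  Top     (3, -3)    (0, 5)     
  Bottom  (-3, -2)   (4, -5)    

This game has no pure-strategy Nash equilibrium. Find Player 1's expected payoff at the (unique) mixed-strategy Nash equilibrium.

In a mixed equilibrium Player 1 is indifferent between Top and Bottom; this condition fixes q.
  Player 1's payoff to Top: q·3 + (1−q)·0 = 3q
  Player 1's payoff to Bottom: q·(-3) + (1−q)·4 = -7q + 4
  3q = -7q + 4  ⇒  10q = 4  ⇒  q = 2/5.
At equilibrium Player 1 is indifferent across rows, so Player 1's payoff equals the payoff from Top: (2/5)·3 + (3/5)·0 = 6/5.

6/5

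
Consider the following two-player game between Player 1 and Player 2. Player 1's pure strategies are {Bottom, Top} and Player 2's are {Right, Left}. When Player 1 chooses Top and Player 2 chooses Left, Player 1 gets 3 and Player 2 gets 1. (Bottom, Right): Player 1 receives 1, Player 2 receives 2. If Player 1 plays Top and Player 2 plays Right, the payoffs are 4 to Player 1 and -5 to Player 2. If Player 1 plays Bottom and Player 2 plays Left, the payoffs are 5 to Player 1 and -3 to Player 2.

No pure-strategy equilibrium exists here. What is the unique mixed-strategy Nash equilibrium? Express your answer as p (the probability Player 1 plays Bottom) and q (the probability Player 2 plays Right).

p = 6/11, q = 2/5

Set Player 2's expected payoff from Right equal to that from Left:
  Player 2's payoff to Right: p·2 + (1−p)·(-5) = 7p - 5
  Player 2's payoff to Left: p·(-3) + (1−p)·1 = -4p + 1
  7p - 5 = -4p + 1  ⇒  11p = 6  ⇒  p = 6/11.
For Player 1 to be willing to mix, Player 1 must be indifferent between Bottom and Top, which pins down Player 2's mix.
  Player 1's expected payoff from Bottom: q·1 + (1−q)·5 = -4q + 5
  Player 1's expected payoff from Top: q·4 + (1−q)·3 = q + 3
  -4q + 5 = q + 3  ⇒  -5q = -2  ⇒  q = 2/5.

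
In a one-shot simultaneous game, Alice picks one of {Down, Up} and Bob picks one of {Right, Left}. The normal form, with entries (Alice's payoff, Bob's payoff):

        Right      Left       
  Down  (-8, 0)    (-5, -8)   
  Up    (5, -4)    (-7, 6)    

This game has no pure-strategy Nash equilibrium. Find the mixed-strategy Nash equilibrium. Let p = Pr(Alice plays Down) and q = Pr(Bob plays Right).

p = 5/9, q = 2/15

Set Bob's expected payoff from Right equal to that from Left:
  Bob's expected payoff from Right: p·0 + (1−p)·(-4) = 4p - 4
  Bob's expected payoff from Left: p·(-8) + (1−p)·6 = -14p + 6
  4p - 4 = -14p + 6  ⇒  18p = 10  ⇒  p = 5/9.
Set Alice's expected payoff from Down equal to that from Up:
  Alice's expected payoff from Down: q·(-8) + (1−q)·(-5) = -3q - 5
  Alice's expected payoff from Up: q·5 + (1−q)·(-7) = 12q - 7
  -3q - 5 = 12q - 7  ⇒  -15q = -2  ⇒  q = 2/15.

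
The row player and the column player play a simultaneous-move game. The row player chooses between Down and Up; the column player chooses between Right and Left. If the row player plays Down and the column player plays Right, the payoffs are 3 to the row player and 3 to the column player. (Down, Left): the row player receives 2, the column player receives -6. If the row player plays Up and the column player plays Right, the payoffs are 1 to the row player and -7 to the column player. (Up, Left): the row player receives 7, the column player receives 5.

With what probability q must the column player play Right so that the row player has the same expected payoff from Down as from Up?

q = 5/7

The row player's indifference between Down and Up determines the column player's mixing probability q:
  the row player's payoff to Down: q·3 + (1−q)·2 = q + 2
  the row player's payoff to Up: q·1 + (1−q)·7 = -6q + 7
  q + 2 = -6q + 7  ⇒  7q = 5  ⇒  q = 5/7.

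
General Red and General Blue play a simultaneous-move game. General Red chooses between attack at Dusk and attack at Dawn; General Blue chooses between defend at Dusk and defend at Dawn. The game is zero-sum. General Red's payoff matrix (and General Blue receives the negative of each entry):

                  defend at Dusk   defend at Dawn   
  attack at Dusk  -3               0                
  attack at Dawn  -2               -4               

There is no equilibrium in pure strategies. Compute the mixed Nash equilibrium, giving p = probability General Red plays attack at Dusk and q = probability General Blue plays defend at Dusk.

Set General Blue's expected payoff from defend at Dusk equal to that from defend at Dawn:
  General Blue's payoff to defend at Dusk: p·3 + (1−p)·2 = p + 2
  General Blue's payoff to defend at Dawn: p·0 + (1−p)·4 = -4p + 4
  p + 2 = -4p + 4  ⇒  5p = 2  ⇒  p = 2/5.
For General Red to be willing to mix, General Red must be indifferent between attack at Dusk and attack at Dawn, which pins down General Blue's mix.
  General Red's payoff from attack at Dusk: q·(-3) + (1−q)·0 = -3q
  General Red's payoff from attack at Dawn: q·(-2) + (1−q)·(-4) = 2q - 4
  -3q = 2q - 4  ⇒  -5q = -4  ⇒  q = 4/5.

p = 2/5, q = 4/5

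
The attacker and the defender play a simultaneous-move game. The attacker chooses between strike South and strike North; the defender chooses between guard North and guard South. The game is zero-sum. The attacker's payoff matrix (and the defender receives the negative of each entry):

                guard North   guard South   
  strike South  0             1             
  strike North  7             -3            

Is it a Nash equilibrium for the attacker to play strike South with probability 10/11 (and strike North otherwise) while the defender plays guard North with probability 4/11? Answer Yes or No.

Check the defender's indifference given the attacker's mix p = 10/11:
  payoff from guard North = -7/11; payoff from guard South = -7/11 — equal.
Check the attacker's indifference given the defender's mix q = 4/11:
  payoff from strike South = 7/11; payoff from strike North = 7/11 — equal.
Both players are indifferent, so neither can profitably deviate.

Yes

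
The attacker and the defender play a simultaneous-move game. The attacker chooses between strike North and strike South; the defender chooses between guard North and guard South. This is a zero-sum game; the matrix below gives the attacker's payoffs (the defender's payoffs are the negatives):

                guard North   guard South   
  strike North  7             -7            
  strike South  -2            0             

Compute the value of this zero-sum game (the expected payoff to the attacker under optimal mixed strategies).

v = -7/8

Set the attacker's expected payoff from strike North equal to that from strike South:
  the attacker's payoff from strike North: q·7 + (1−q)·(-7) = 14q - 7
  the attacker's payoff from strike South: q·(-2) + (1−q)·0 = -2q
  14q - 7 = -2q  ⇒  16q = 7  ⇒  q = 7/16.
The value is the attacker's expected payoff against this mix (using strike North): (7/16)·7 + (9/16)·(-7) = -7/8.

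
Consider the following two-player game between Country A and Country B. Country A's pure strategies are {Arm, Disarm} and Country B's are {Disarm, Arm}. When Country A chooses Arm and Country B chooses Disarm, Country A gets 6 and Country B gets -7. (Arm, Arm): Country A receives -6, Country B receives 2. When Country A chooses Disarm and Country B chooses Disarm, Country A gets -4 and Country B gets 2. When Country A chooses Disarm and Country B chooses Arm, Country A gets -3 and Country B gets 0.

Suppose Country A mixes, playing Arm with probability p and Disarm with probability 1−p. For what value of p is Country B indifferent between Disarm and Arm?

For Country B to be willing to mix, Country B must be indifferent between Disarm and Arm, which pins down Country A's mix.
  Country B's payoff from Disarm: p·(-7) + (1−p)·2 = -9p + 2
  Country B's payoff from Arm: p·2 + (1−p)·0 = 2p
  -9p + 2 = 2p  ⇒  -11p = -2  ⇒  p = 2/11.

p = 2/11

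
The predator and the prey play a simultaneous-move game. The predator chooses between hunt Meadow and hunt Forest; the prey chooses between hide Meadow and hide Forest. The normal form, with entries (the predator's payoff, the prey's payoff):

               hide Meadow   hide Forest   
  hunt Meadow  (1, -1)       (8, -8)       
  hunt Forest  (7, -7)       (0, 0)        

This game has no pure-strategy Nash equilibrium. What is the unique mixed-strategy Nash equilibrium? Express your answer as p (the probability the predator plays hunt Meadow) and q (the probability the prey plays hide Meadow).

Set the prey's expected payoff from hide Meadow equal to that from hide Forest:
  the prey's expected payoff from hide Meadow: p·(-1) + (1−p)·(-7) = 6p - 7
  the prey's expected payoff from hide Forest: p·(-8) + (1−p)·0 = -8p
  6p - 7 = -8p  ⇒  14p = 7  ⇒  p = 1/2.
For the predator to be willing to mix, the predator must be indifferent between hunt Meadow and hunt Forest, which pins down the prey's mix.
  the predator's payoff to hunt Meadow: q·1 + (1−q)·8 = -7q + 8
  the predator's payoff to hunt Forest: q·7 + (1−q)·0 = 7q
  -7q + 8 = 7q  ⇒  -14q = -8  ⇒  q = 4/7.

p = 1/2, q = 4/7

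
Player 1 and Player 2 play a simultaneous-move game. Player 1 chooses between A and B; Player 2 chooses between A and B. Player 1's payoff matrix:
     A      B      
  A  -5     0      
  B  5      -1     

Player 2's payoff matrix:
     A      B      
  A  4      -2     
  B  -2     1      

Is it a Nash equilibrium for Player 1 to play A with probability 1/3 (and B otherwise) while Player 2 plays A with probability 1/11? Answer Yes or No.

Check Player 2's indifference given Player 1's mix p = 1/3:
  payoff from A = 0; payoff from B = 0 — equal.
Check Player 1's indifference given Player 2's mix q = 1/11:
  payoff from A = -5/11; payoff from B = -5/11 — equal.
Both players are indifferent, so neither can profitably deviate.

Yes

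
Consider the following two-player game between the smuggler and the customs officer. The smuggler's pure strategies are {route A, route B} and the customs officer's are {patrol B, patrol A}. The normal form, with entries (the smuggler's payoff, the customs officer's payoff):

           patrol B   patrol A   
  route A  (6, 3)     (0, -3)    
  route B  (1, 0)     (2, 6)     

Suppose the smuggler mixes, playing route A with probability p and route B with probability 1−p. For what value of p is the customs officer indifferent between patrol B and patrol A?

For the customs officer to be willing to mix, the customs officer must be indifferent between patrol B and patrol A, which pins down the smuggler's mix.
  the customs officer's payoff from patrol B: p·3 + (1−p)·0 = 3p
  the customs officer's payoff from patrol A: p·(-3) + (1−p)·6 = -9p + 6
  3p = -9p + 6  ⇒  12p = 6  ⇒  p = 1/2.

p = 1/2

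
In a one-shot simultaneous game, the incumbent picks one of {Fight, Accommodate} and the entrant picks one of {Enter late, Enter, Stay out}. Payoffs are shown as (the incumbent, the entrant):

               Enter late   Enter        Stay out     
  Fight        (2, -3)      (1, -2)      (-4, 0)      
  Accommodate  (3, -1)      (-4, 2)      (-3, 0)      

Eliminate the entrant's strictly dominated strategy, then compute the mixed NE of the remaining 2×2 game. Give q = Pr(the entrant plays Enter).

The entrant's strategy Enter late is strictly dominated by Stay out: 0 > -3 and 0 > -1. Eliminate Enter late.
The incumbent's indifference between Fight and Accommodate determines the entrant's mixing probability q:
  the incumbent's expected payoff from Fight: q·1 + (1−q)·(-4) = 5q - 4
  the incumbent's expected payoff from Accommodate: q·(-4) + (1−q)·(-3) = -q - 3
  5q - 4 = -q - 3  ⇒  6q = 1  ⇒  q = 1/6.

q = 1/6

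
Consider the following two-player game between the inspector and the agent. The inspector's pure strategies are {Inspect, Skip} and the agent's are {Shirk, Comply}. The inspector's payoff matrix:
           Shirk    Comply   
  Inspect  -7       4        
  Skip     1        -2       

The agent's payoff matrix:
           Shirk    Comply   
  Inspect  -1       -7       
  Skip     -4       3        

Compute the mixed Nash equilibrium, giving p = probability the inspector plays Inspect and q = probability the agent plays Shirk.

In a mixed equilibrium the agent is indifferent between Shirk and Comply; this condition fixes p.
  the agent's expected payoff from Shirk: p·(-1) + (1−p)·(-4) = 3p - 4
  the agent's expected payoff from Comply: p·(-7) + (1−p)·3 = -10p + 3
  3p - 4 = -10p + 3  ⇒  13p = 7  ⇒  p = 7/13.
The agent's mix must leave the inspector indifferent between Inspect and Skip.
  the inspector's expected payoff from Inspect: q·(-7) + (1−q)·4 = -11q + 4
  the inspector's expected payoff from Skip: q·1 + (1−q)·(-2) = 3q - 2
  -11q + 4 = 3q - 2  ⇒  -14q = -6  ⇒  q = 3/7.

p = 7/13, q = 3/7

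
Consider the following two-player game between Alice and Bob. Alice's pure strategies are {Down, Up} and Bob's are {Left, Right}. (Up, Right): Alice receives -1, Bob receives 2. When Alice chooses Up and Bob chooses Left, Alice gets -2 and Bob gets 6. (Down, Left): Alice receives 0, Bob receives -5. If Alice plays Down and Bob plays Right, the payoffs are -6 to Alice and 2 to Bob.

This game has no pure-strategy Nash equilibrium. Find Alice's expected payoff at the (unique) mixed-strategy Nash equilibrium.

Alice's indifference between Down and Up determines Bob's mixing probability q:
  Alice's expected payoff from Down: q·0 + (1−q)·(-6) = 6q - 6
  Alice's expected payoff from Up: q·(-2) + (1−q)·(-1) = -q - 1
  6q - 6 = -q - 1  ⇒  7q = 5  ⇒  q = 5/7.
At equilibrium Alice is indifferent across rows, so Alice's payoff equals the payoff from Down: (5/7)·0 + (2/7)·(-6) = -12/7.

-12/7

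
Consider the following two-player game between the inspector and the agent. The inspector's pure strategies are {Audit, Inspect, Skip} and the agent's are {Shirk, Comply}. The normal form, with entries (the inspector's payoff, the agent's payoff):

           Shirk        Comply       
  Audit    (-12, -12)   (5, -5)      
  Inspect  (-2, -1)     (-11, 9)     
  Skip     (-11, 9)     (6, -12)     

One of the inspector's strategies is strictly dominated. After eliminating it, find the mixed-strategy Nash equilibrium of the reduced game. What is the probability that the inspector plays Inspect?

p = 21/31

The inspector's strategy Audit is strictly dominated by Skip: -11 > -12 and 6 > 5. Eliminate Audit.
For the agent to be willing to mix, the agent must be indifferent between Shirk and Comply, which pins down the inspector's mix.
  the agent's expected payoff from Shirk: p·(-1) + (1−p)·9 = -10p + 9
  the agent's expected payoff from Comply: p·9 + (1−p)·(-12) = 21p - 12
  -10p + 9 = 21p - 12  ⇒  -31p = -21  ⇒  p = 21/31.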